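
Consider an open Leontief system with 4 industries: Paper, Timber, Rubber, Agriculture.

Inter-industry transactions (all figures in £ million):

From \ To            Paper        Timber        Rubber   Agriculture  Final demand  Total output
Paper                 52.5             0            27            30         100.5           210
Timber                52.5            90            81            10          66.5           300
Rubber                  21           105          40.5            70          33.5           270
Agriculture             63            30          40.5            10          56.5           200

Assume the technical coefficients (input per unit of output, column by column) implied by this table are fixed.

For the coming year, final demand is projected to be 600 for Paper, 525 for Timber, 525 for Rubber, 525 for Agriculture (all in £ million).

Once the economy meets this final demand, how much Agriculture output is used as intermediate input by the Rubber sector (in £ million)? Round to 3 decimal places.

z_AR = 373.377

Technical coefficients a_ij = z_ij / X_j:
  a_PP = 52.5/210 = 0.25, a_TP = 52.5/210 = 0.25, a_RP = 21/210 = 0.10, a_AP = 63/210 = 0.30
  a_PT = 0/300 = 0.00, a_TT = 90/300 = 0.30, a_RT = 105/300 = 0.35, a_AT = 30/300 = 0.10
  a_PR = 27/270 = 0.10, a_TR = 81/270 = 0.30, a_RR = 40.5/270 = 0.15, a_AR = 40.5/270 = 0.15
  a_PA = 30/200 = 0.15, a_TA = 10/200 = 0.05, a_RA = 70/200 = 0.35, a_AA = 10/200 = 0.05
I − A =
  [   0.75     0.00    -0.10    -0.15]
  [  -0.25     0.70    -0.30    -0.05]
  [  -0.10    -0.35     0.85    -0.35]
  [  -0.30    -0.10    -0.15     0.95]
Compute the cofactors C_ij = (−1)^(i+j)·(3×3 minor ij) of I−A; the adjugate is their transpose:
adj(I−A) = Cᵀ =
  [ 0.411375   0.057375   0.086250   0.099750]
  [ 0.262250   0.505750   0.236750   0.155250]
  [ 0.236625   0.261375   0.459750   0.220500]
  [ 0.194875   0.112625   0.124750   0.351750]
det(I−A) = Σ_j (I−A)_1j·C_1j = (0.75)(0.411375) + (0.00)(0.262250) + (-0.10)(0.236625) + (-0.15)(0.194875) = 0.2556375
(I − A)⁻¹ = adj(I−A) / det(I−A) ≈
  [   1.6092     0.2244     0.3374     0.3902]
  [   1.0259     1.9784     0.9261     0.6073]
  [   0.9256     1.0224     1.7984     0.8625]
  [   0.7623     0.4406     0.4880     1.3760]
First solve x = (I − A)⁻¹ d = adj(I−A)·d / det(I−A); in particular x_R = (0.236625·600 + 0.261375·525 + 0.459750·525 + 0.220500·525) / 0.2556375 = 636.328125 / 0.2556375 ≈ 2489.18146.
Intermediate flow from A to R: z_AR = a_AR · x_R = 0.15 × 636.328125 / 0.2556375 = 95.44921875 / 0.2556375 ≈ 373.377.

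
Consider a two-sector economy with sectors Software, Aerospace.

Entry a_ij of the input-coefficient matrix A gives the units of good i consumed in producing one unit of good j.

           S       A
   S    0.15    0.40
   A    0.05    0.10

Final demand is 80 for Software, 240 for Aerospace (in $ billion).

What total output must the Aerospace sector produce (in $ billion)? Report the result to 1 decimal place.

x_A = 279.2

I − A =
  [   0.85    -0.40]
  [  -0.05     0.90]
det(I−A) = (0.85)(0.90) − (-0.40)(-0.05) = 0.7450
adj(I−A) = [[0.90, 0.40], [0.05, 0.85]]
(I − A)⁻¹ = adj(I−A) / det(I−A) ≈
  [   1.2081     0.5369]
  [   0.0671     1.1409]
x = (I − A)⁻¹ d = adj(I−A)·d / det(I−A), with det(I−A) = 0.7450:
  x_S = (0.90·80 + 0.40·240) / 0.7450 = 168.00 / 0.7450 ≈ 225.5
  x_A = (0.05·80 + 0.85·240) / 0.7450 = 208.00 / 0.7450 ≈ 279.2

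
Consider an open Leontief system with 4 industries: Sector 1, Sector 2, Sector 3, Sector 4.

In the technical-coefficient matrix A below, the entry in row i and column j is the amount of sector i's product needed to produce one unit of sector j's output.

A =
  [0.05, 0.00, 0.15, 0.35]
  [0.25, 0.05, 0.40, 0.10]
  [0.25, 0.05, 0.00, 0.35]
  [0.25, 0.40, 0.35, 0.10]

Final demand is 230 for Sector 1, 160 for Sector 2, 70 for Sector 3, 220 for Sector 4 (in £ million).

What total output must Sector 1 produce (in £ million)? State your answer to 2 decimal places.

x_1 = 721.15

I − A =
  [   0.95     0.00    -0.15    -0.35]
  [  -0.25     0.95    -0.40    -0.10]
  [  -0.25    -0.05     1.00    -0.35]
  [  -0.25    -0.40    -0.35     0.90]
Compute the cofactors C_ij = (−1)^(i+j)·(3×3 minor ij) of I−A; the adjugate is their transpose:
adj(I−A) = Cᵀ =
  [ 0.622875   0.173875   0.294625   0.376125]
  [ 0.353125   0.573625   0.408375   0.359875]
  [ 0.334375   0.206375   0.656125   0.408125]
  [ 0.460000   0.383500   0.518500   0.846000]
det(I−A) = Σ_j (I−A)_1j·C_1j = (0.95)(0.622875) + (0.00)(0.353125) + (-0.15)(0.334375) + (-0.35)(0.460000) = 0.380575
(I − A)⁻¹ = adj(I−A) / det(I−A) ≈
  [   1.6367     0.4569     0.7742     0.9883]
  [   0.9279     1.5073     1.0730     0.9456]
  [   0.8786     0.5423     1.7240     1.0724]
  [   1.2087     1.0077     1.3624     2.2230]
x = (I − A)⁻¹ d = adj(I−A)·d / det(I−A), with det(I−A) = 0.380575:
  x_1 = (0.622875·230 + 0.173875·160 + 0.294625·70 + 0.376125·220) / 0.380575 = 274.4525 / 0.380575 ≈ 721.15
  x_2 = (0.353125·230 + 0.573625·160 + 0.408375·70 + 0.359875·220) / 0.380575 = 280.7575 / 0.380575 ≈ 737.72
  x_3 = (0.334375·230 + 0.206375·160 + 0.656125·70 + 0.408125·220) / 0.380575 = 245.6425 / 0.380575 ≈ 645.45
  x_4 = (0.460000·230 + 0.383500·160 + 0.518500·70 + 0.846000·220) / 0.380575 = 389.575 / 0.380575 ≈ 1023.65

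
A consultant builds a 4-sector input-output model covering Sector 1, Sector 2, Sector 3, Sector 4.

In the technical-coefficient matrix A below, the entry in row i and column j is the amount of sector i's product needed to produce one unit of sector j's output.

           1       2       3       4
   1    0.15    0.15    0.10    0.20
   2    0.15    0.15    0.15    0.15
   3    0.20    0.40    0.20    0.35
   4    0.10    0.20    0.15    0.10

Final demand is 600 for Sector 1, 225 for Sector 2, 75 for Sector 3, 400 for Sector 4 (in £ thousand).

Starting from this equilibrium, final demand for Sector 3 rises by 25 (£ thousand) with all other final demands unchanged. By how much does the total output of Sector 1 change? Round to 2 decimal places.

I − A =
  [   0.85    -0.15    -0.10    -0.20]
  [  -0.15     0.85    -0.15    -0.15]
  [  -0.20    -0.40     0.80    -0.35]
  [  -0.10    -0.20    -0.15     0.90]
Compute the cofactors C_ij = (−1)^(i+j)·(3×3 minor ij) of I−A; the adjugate is their transpose:
adj(I−A) = Cᵀ =
  [ 0.469875   0.187125   0.128625   0.185625]
  [ 0.148875   0.523875   0.150375   0.178875]
  [ 0.247250   0.397750   0.579250   0.346500]
  [ 0.126500   0.203500   0.144250   0.481500]
det(I−A) = Σ_j (I−A)_1j·C_1j = (0.85)(0.469875) + (-0.15)(0.148875) + (-0.10)(0.247250) + (-0.20)(0.126500) = 0.3270375
(I − A)⁻¹ = adj(I−A) / det(I−A) ≈
  [   1.4368     0.5722     0.3933     0.5676]
  [   0.4552     1.6019     0.4598     0.5470]
  [   0.7560     1.2162     1.7712     1.0595]
  [   0.3868     0.6223     0.4411     1.4723]
Δx = (I − A)⁻¹ Δd with Δd having +25 in the Sector 3 component and 0 elsewhere.
So Δx_1 = L_13 · (+25), where L_13 = adj(I−A)_13 / det(I−A) = 0.128625 / 0.3270375.
Δx_1 = 0.128625 × (+25) / 0.3270375 = 3.215625 / 0.3270375 ≈ 9.83.

Δx_1 = 9.83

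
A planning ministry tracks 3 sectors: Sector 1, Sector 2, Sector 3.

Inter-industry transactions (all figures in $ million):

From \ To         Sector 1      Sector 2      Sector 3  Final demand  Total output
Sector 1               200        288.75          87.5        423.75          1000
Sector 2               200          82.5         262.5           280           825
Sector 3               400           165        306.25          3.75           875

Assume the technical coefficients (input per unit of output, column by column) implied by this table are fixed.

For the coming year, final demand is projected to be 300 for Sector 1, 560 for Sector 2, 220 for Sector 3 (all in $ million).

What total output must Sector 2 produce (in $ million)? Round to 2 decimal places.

x_2 = 1370.94

Technical coefficients a_ij = z_ij / X_j:
  a_11 = 200/1000 = 0.20, a_21 = 200/1000 = 0.20, a_31 = 400/1000 = 0.40
  a_12 = 288.75/825 = 0.35, a_22 = 82.5/825 = 0.10, a_32 = 165/825 = 0.20
  a_13 = 87.5/875 = 0.10, a_23 = 262.5/875 = 0.30, a_33 = 306.25/875 = 0.35
I − A =
  [   0.80    -0.35    -0.10]
  [  -0.20     0.90    -0.30]
  [  -0.40    -0.20     0.65]
Cofactors of I−A, C_ij = (−1)^(i+j)·(minor ij) (rows/columns in the sector order above):
  C_11 = (0.90)(0.65) − (-0.30)(-0.20) = 0.5250
  C_12 = −[(-0.20)(0.65) − (-0.30)(-0.40)] = 0.2500
  C_13 = (-0.20)(-0.20) − (0.90)(-0.40) = 0.4000
  C_21 = −[(-0.35)(0.65) − (-0.10)(-0.20)] = 0.2475
  C_22 = (0.80)(0.65) − (-0.10)(-0.40) = 0.4800
  C_23 = −[(0.80)(-0.20) − (-0.35)(-0.40)] = 0.3000
  C_31 = (-0.35)(-0.30) − (-0.10)(0.90) = 0.1950
  C_32 = −[(0.80)(-0.30) − (-0.10)(-0.20)] = 0.2600
  C_33 = (0.80)(0.90) − (-0.35)(-0.20) = 0.6500
det(I−A) = Σ_j (I−A)_1j·C_1j = (0.80)(0.5250) + (-0.35)(0.2500) + (-0.10)(0.4000) = 0.2925
adj(I−A) = Cᵀ =
  [ 0.5250   0.2475   0.1950]
  [ 0.2500   0.4800   0.2600]
  [ 0.4000   0.3000   0.6500]
(I − A)⁻¹ = adj(I−A) / det(I−A) ≈
  [   1.7949     0.8462     0.6667]
  [   0.8547     1.6410     0.8889]
  [   1.3675     1.0256     2.2222]
x = (I − A)⁻¹ d = adj(I−A)·d / det(I−A), with det(I−A) = 0.2925:
  x_1 = (0.5250·300 + 0.2475·560 + 0.1950·220) / 0.2925 = 339.00 / 0.2925 ≈ 1158.97
  x_2 = (0.2500·300 + 0.4800·560 + 0.2600·220) / 0.2925 = 401.00 / 0.2925 ≈ 1370.94
  x_3 = (0.4000·300 + 0.3000·560 + 0.6500·220) / 0.2925 = 431.00 / 0.2925 ≈ 1473.50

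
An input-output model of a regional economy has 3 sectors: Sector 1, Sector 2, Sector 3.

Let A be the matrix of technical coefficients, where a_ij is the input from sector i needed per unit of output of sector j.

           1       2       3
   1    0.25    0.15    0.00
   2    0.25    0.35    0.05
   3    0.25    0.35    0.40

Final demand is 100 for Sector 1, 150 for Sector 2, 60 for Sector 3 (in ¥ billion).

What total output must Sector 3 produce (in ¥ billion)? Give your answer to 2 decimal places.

x_3 = 380.39

I − A =
  [   0.75    -0.15     0.00]
  [  -0.25     0.65    -0.05]
  [  -0.25    -0.35     0.60]
Cofactors of I−A, C_ij = (−1)^(i+j)·(minor ij) (rows/columns in the sector order above):
  C_11 = (0.65)(0.60) − (-0.05)(-0.35) = 0.3725
  C_12 = −[(-0.25)(0.60) − (-0.05)(-0.25)] = 0.1625
  C_13 = (-0.25)(-0.35) − (0.65)(-0.25) = 0.2500
  C_21 = −[(-0.15)(0.60) − (0.00)(-0.35)] = 0.0900
  C_22 = (0.75)(0.60) − (0.00)(-0.25) = 0.4500
  C_23 = −[(0.75)(-0.35) − (-0.15)(-0.25)] = 0.3000
  C_31 = (-0.15)(-0.05) − (0.00)(0.65) = 0.0075
  C_32 = −[(0.75)(-0.05) − (0.00)(-0.25)] = 0.0375
  C_33 = (0.75)(0.65) − (-0.15)(-0.25) = 0.4500
det(I−A) = Σ_j (I−A)_1j·C_1j = (0.75)(0.3725) + (-0.15)(0.1625) + (0.00)(0.2500) = 0.2550
adj(I−A) = Cᵀ =
  [ 0.3725   0.0900   0.0075]
  [ 0.1625   0.4500   0.0375]
  [ 0.2500   0.3000   0.4500]
(I − A)⁻¹ = adj(I−A) / det(I−A) ≈
  [   1.4608     0.3529     0.0294]
  [   0.6373     1.7647     0.1471]
  [   0.9804     1.1765     1.7647]
x = (I − A)⁻¹ d = adj(I−A)·d / det(I−A), with det(I−A) = 0.2550:
  x_1 = (0.3725·100 + 0.0900·150 + 0.0075·60) / 0.2550 = 51.20 / 0.2550 ≈ 200.78
  x_2 = (0.1625·100 + 0.4500·150 + 0.0375·60) / 0.2550 = 86.00 / 0.2550 ≈ 337.25
  x_3 = (0.2500·100 + 0.3000·150 + 0.4500·60) / 0.2550 = 97.00 / 0.2550 ≈ 380.39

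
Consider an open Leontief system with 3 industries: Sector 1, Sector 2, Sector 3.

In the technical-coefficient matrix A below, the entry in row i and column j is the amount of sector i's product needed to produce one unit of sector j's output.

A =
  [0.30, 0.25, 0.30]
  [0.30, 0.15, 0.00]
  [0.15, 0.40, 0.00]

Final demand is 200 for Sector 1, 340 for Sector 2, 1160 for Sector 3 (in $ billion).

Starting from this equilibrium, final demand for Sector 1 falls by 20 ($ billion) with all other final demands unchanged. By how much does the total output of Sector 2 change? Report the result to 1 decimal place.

I − A =
  [   0.70    -0.25    -0.30]
  [  -0.30     0.85     0.00]
  [  -0.15    -0.40     1.00]
Cofactors of I−A, C_ij = (−1)^(i+j)·(minor ij) (rows/columns in the sector order above):
  C_11 = (0.85)(1.00) − (0.00)(-0.40) = 0.8500
  C_12 = −[(-0.30)(1.00) − (0.00)(-0.15)] = 0.3000
  C_13 = (-0.30)(-0.40) − (0.85)(-0.15) = 0.2475
  C_21 = −[(-0.25)(1.00) − (-0.30)(-0.40)] = 0.3700
  C_22 = (0.70)(1.00) − (-0.30)(-0.15) = 0.6550
  C_23 = −[(0.70)(-0.40) − (-0.25)(-0.15)] = 0.3175
  C_31 = (-0.25)(0.00) − (-0.30)(0.85) = 0.2550
  C_32 = −[(0.70)(0.00) − (-0.30)(-0.30)] = 0.0900
  C_33 = (0.70)(0.85) − (-0.25)(-0.30) = 0.5200
det(I−A) = Σ_j (I−A)_1j·C_1j = (0.70)(0.8500) + (-0.25)(0.3000) + (-0.30)(0.2475) = 0.44575
adj(I−A) = Cᵀ =
  [ 0.8500   0.3700   0.2550]
  [ 0.3000   0.6550   0.0900]
  [ 0.2475   0.3175   0.5200]
(I − A)⁻¹ = adj(I−A) / det(I−A) ≈
  [   1.9069     0.8301     0.5721]
  [   0.6730     1.4694     0.2019]
  [   0.5552     0.7123     1.1666]
Δx = (I − A)⁻¹ Δd with Δd having -20 in the Sector 1 component and 0 elsewhere.
So Δx_2 = L_21 · (-20), where L_21 = adj(I−A)_21 / det(I−A) = 0.3000 / 0.44575.
Δx_2 = 0.3000 × (-20) / 0.44575 = -6.00 / 0.44575 ≈ -13.5.

Δx_2 = -13.5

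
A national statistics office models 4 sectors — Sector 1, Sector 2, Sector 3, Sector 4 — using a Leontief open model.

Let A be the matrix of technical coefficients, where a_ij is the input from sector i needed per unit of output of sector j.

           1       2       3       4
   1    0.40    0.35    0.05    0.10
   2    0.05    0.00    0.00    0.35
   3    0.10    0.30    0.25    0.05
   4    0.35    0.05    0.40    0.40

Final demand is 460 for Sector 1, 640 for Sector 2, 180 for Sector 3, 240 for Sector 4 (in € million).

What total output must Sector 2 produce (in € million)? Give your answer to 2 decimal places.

x_2 = 1794.62

I − A =
  [   0.60    -0.35    -0.05    -0.10]
  [  -0.05     1.00     0.00    -0.35]
  [  -0.10    -0.30     0.75    -0.05]
  [  -0.35    -0.05    -0.40     0.60]
Compute the cofactors C_ij = (−1)^(i+j)·(3×3 minor ij) of I−A; the adjugate is their transpose:
adj(I−A) = Cᵀ =
  [ 0.374875   0.175375   0.118125   0.174625]
  [ 0.127375   0.223875   0.093625   0.159625]
  [ 0.121625   0.126625   0.260875   0.115875]
  [ 0.310375   0.205375   0.250625   0.431125]
det(I−A) = Σ_j (I−A)_1j·C_1j = (0.60)(0.374875) + (-0.35)(0.127375) + (-0.05)(0.121625) + (-0.10)(0.310375) = 0.143225
(I − A)⁻¹ = adj(I−A) / det(I−A) ≈
  [   2.6174     1.2245     0.8248     1.2192]
  [   0.8893     1.5631     0.6537     1.1145]
  [   0.8492     0.8841     1.8214     0.8090]
  [   2.1670     1.4339     1.7499     3.0101]
x = (I − A)⁻¹ d = adj(I−A)·d / det(I−A), with det(I−A) = 0.143225:
  x_1 = (0.374875·460 + 0.175375·640 + 0.118125·180 + 0.174625·240) / 0.143225 = 347.855 / 0.143225 ≈ 2428.73
  x_2 = (0.127375·460 + 0.223875·640 + 0.093625·180 + 0.159625·240) / 0.143225 = 257.035 / 0.143225 ≈ 1794.62
  x_3 = (0.121625·460 + 0.126625·640 + 0.260875·180 + 0.115875·240) / 0.143225 = 211.755 / 0.143225 ≈ 1478.48
  x_4 = (0.310375·460 + 0.205375·640 + 0.250625·180 + 0.431125·240) / 0.143225 = 422.795 / 0.143225 ≈ 2951.96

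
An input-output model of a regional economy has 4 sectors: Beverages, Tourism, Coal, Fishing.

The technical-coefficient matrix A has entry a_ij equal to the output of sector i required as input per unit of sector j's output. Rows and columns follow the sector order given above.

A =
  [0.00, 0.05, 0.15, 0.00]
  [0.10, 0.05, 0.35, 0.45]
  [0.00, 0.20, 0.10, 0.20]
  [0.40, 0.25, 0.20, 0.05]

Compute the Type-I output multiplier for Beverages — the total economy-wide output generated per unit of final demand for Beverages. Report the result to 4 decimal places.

m_1 = 2.4561

I − A =
  [   1.00    -0.05    -0.15     0.00]
  [  -0.10     0.95    -0.35    -0.45]
  [   0.00    -0.20     0.90    -0.20]
  [  -0.40    -0.25    -0.20     0.95]
Compute the cofactors C_ij = (−1)^(i+j)·(3×3 minor ij) of I−A; the adjugate is their transpose:
adj(I−A) = Cᵀ =
  [ 0.571000   0.076750   0.139625   0.065750]
  [ 0.271500   0.803000   0.463750   0.478000]
  [ 0.136000   0.244000   0.776250   0.279000]
  [ 0.340500   0.295000   0.344250   0.777500]
det(I−A) = Σ_j (I−A)_1j·C_1j = (1.00)(0.571000) + (-0.05)(0.271500) + (-0.15)(0.136000) + (0.00)(0.340500) = 0.537025
(I − A)⁻¹ = adj(I−A) / det(I−A) ≈
  [   1.06327     0.14292     0.26000     0.12243]
  [   0.50556     1.49527     0.86355     0.89009]
  [   0.25325     0.45436     1.44546     0.51953]
  [   0.63405     0.54932     0.64103     1.44779]
The output multiplier for sector j is the column-j sum of the Leontief inverse (I − A)⁻¹ = adj(I−A) / det(I−A).
Column 1 of adj(I−A): (0.571000, 0.271500, 0.136000, 0.340500); det(I−A) = 0.537025.
m_1 = (0.571000 + 0.271500 + 0.136000 + 0.340500) / 0.537025 = 1.319 / 0.537025 ≈ 2.4561.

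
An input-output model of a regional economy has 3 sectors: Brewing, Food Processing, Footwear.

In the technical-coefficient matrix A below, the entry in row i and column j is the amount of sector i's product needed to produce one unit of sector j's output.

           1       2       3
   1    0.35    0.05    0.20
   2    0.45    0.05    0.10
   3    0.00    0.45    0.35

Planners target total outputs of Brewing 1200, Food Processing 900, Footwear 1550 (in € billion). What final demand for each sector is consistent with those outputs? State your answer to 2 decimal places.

d_1 = 425.00, d_2 = 160.00, d_3 = 602.50

I − A =
  [   0.65    -0.05    -0.20]
  [  -0.45     0.95    -0.10]
  [   0.00    -0.45     0.65]
d = (I − A) x:
  d_1 = (+0.65)·1200 + (-0.05)·900 + (-0.20)·1550 = 425.00
  d_2 = (-0.45)·1200 + (+0.95)·900 + (-0.10)·1550 = 160.00
  d_3 = (+0.00)·1200 + (-0.45)·900 + (+0.65)·1550 = 602.50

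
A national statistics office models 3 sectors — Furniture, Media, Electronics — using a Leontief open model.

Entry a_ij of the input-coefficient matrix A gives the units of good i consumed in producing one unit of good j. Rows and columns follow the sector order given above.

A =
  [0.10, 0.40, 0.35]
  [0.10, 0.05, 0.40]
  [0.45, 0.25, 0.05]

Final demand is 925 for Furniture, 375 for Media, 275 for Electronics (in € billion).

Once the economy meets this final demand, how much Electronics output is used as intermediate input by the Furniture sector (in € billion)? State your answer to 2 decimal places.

z_EF = 1044.07

I − A =
  [   0.90    -0.40    -0.35]
  [  -0.10     0.95    -0.40]
  [  -0.45    -0.25     0.95]
Cofactors of I−A, C_ij = (−1)^(i+j)·(minor ij) (rows/columns in the sector order above):
  C_11 = (0.95)(0.95) − (-0.40)(-0.25) = 0.8025
  C_12 = −[(-0.10)(0.95) − (-0.40)(-0.45)] = 0.2750
  C_13 = (-0.10)(-0.25) − (0.95)(-0.45) = 0.4525
  C_21 = −[(-0.40)(0.95) − (-0.35)(-0.25)] = 0.4675
  C_22 = (0.90)(0.95) − (-0.35)(-0.45) = 0.6975
  C_23 = −[(0.90)(-0.25) − (-0.40)(-0.45)] = 0.4050
  C_31 = (-0.40)(-0.40) − (-0.35)(0.95) = 0.4925
  C_32 = −[(0.90)(-0.40) − (-0.35)(-0.10)] = 0.3950
  C_33 = (0.90)(0.95) − (-0.40)(-0.10) = 0.8150
det(I−A) = Σ_j (I−A)_1j·C_1j = (0.90)(0.8025) + (-0.40)(0.2750) + (-0.35)(0.4525) = 0.453875
adj(I−A) = Cᵀ =
  [ 0.8025   0.4675   0.4925]
  [ 0.2750   0.6975   0.3950]
  [ 0.4525   0.4050   0.8150]
(I − A)⁻¹ = adj(I−A) / det(I−A) ≈
  [   1.7681     1.0300     1.0851]
  [   0.6059     1.5368     0.8703]
  [   0.9970     0.8923     1.7956]
First solve x = (I − A)⁻¹ d = adj(I−A)·d / det(I−A); in particular x_F = (0.8025·925 + 0.4675·375 + 0.4925·275) / 0.453875 = 1053.0625 / 0.453875 ≈ 2320.1597.
Intermediate flow from E to F: z_EF = a_EF · x_F = 0.45 × 1053.0625 / 0.453875 = 473.878125 / 0.453875 ≈ 1044.07.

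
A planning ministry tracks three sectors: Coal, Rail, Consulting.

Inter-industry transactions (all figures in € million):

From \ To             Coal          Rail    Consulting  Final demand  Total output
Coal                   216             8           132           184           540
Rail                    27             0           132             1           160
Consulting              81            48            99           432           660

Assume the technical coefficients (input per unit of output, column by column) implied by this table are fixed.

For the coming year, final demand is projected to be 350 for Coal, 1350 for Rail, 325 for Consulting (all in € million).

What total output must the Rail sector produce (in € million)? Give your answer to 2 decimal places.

Technical coefficients a_ij = z_ij / X_j:
  a_11 = 216/540 = 0.40, a_21 = 27/540 = 0.05, a_31 = 81/540 = 0.15
  a_12 = 8/160 = 0.05, a_22 = 0/160 = 0.00, a_32 = 48/160 = 0.30
  a_13 = 132/660 = 0.20, a_23 = 132/660 = 0.20, a_33 = 99/660 = 0.15
I − A =
  [   0.60    -0.05    -0.20]
  [  -0.05     1.00    -0.20]
  [  -0.15    -0.30     0.85]
Cofactors of I−A, C_ij = (−1)^(i+j)·(minor ij) (rows/columns in the sector order above):
  C_11 = (1.00)(0.85) − (-0.20)(-0.30) = 0.7900
  C_12 = −[(-0.05)(0.85) − (-0.20)(-0.15)] = 0.0725
  C_13 = (-0.05)(-0.30) − (1.00)(-0.15) = 0.1650
  C_21 = −[(-0.05)(0.85) − (-0.20)(-0.30)] = 0.1025
  C_22 = (0.60)(0.85) − (-0.20)(-0.15) = 0.4800
  C_23 = −[(0.60)(-0.30) − (-0.05)(-0.15)] = 0.1875
  C_31 = (-0.05)(-0.20) − (-0.20)(1.00) = 0.2100
  C_32 = −[(0.60)(-0.20) − (-0.20)(-0.05)] = 0.1300
  C_33 = (0.60)(1.00) − (-0.05)(-0.05) = 0.5975
det(I−A) = Σ_j (I−A)_1j·C_1j = (0.60)(0.7900) + (-0.05)(0.0725) + (-0.20)(0.1650) = 0.437375
adj(I−A) = Cᵀ =
  [ 0.7900   0.1025   0.2100]
  [ 0.0725   0.4800   0.1300]
  [ 0.1650   0.1875   0.5975]
(I − A)⁻¹ = adj(I−A) / det(I−A) ≈
  [   1.8062     0.2344     0.4801]
  [   0.1658     1.0975     0.2972]
  [   0.3773     0.4287     1.3661]
x = (I − A)⁻¹ d = adj(I−A)·d / det(I−A), with det(I−A) = 0.437375:
  x_1 = (0.7900·350 + 0.1025·1350 + 0.2100·325) / 0.437375 = 483.125 / 0.437375 ≈ 1104.60
  x_2 = (0.0725·350 + 0.4800·1350 + 0.1300·325) / 0.437375 = 715.625 / 0.437375 ≈ 1636.18
  x_3 = (0.1650·350 + 0.1875·1350 + 0.5975·325) / 0.437375 = 505.0625 / 0.437375 ≈ 1154.76

x_2 = 1636.18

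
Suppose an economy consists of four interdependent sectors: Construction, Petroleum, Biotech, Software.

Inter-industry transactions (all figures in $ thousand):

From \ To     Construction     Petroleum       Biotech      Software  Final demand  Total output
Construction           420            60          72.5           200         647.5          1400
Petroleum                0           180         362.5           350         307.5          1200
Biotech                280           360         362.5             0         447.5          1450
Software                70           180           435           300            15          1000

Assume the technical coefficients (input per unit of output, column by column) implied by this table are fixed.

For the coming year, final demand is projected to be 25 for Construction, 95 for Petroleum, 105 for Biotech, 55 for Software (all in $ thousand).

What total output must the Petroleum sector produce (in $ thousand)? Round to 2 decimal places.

x_2 = 325.72

Technical coefficients a_ij = z_ij / X_j:
  a_11 = 420/1400 = 0.30, a_21 = 0/1400 = 0.00, a_31 = 280/1400 = 0.20, a_41 = 70/1400 = 0.05
  a_12 = 60/1200 = 0.05, a_22 = 180/1200 = 0.15, a_32 = 360/1200 = 0.30, a_42 = 180/1200 = 0.15
  a_13 = 72.5/1450 = 0.05, a_23 = 362.5/1450 = 0.25, a_33 = 362.5/1450 = 0.25, a_43 = 435/1450 = 0.30
  a_14 = 200/1000 = 0.20, a_24 = 350/1000 = 0.35, a_34 = 0/1000 = 0.00, a_44 = 300/1000 = 0.30
I − A =
  [   0.70    -0.05    -0.05    -0.20]
  [   0.00     0.85    -0.25    -0.35]
  [  -0.20    -0.30     0.75     0.00]
  [  -0.05    -0.15    -0.30     0.70]
Compute the cofactors C_ij = (−1)^(i+j)·(3×3 minor ij) of I−A; the adjugate is their transpose:
adj(I−A) = Cᵀ =
  [ 0.322875   0.077250   0.099625   0.130875]
  [ 0.069125   0.341000   0.194375   0.190250]
  [ 0.113750   0.157000   0.370375   0.111000]
  [ 0.086625   0.145875   0.207500   0.382750]
det(I−A) = Σ_j (I−A)_1j·C_1j = (0.70)(0.322875) + (-0.05)(0.069125) + (-0.05)(0.113750) + (-0.20)(0.086625) = 0.19954375
(I − A)⁻¹ = adj(I−A) / det(I−A) ≈
  [   1.6181     0.3871     0.4993     0.6559]
  [   0.3464     1.7089     0.9741     0.9534]
  [   0.5701     0.7868     1.8561     0.5563]
  [   0.4341     0.7310     1.0399     1.9181]
x = (I − A)⁻¹ d = adj(I−A)·d / det(I−A), with det(I−A) = 0.19954375:
  x_1 = (0.322875·25 + 0.077250·95 + 0.099625·105 + 0.130875·55) / 0.19954375 = 33.069375 / 0.19954375 ≈ 165.72
  x_2 = (0.069125·25 + 0.341000·95 + 0.194375·105 + 0.190250·55) / 0.19954375 = 64.99625 / 0.19954375 ≈ 325.72
  x_3 = (0.113750·25 + 0.157000·95 + 0.370375·105 + 0.111000·55) / 0.19954375 = 62.753125 / 0.19954375 ≈ 314.48
  x_4 = (0.086625·25 + 0.145875·95 + 0.207500·105 + 0.382750·55) / 0.19954375 = 58.8625 / 0.19954375 ≈ 294.99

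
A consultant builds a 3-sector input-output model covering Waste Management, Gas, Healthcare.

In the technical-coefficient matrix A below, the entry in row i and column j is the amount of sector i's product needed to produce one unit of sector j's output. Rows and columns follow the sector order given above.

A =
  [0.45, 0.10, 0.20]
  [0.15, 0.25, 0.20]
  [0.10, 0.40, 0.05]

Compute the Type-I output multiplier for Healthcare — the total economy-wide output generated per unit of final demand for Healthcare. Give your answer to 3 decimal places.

I − A =
  [   0.55    -0.10    -0.20]
  [  -0.15     0.75    -0.20]
  [  -0.10    -0.40     0.95]
Cofactors of I−A, C_ij = (−1)^(i+j)·(minor ij) (rows/columns in the sector order above):
  C_11 = (0.75)(0.95) − (-0.20)(-0.40) = 0.6325
  C_12 = −[(-0.15)(0.95) − (-0.20)(-0.10)] = 0.1625
  C_13 = (-0.15)(-0.40) − (0.75)(-0.10) = 0.1350
  C_21 = −[(-0.10)(0.95) − (-0.20)(-0.40)] = 0.1750
  C_22 = (0.55)(0.95) − (-0.20)(-0.10) = 0.5025
  C_23 = −[(0.55)(-0.40) − (-0.10)(-0.10)] = 0.2300
  C_31 = (-0.10)(-0.20) − (-0.20)(0.75) = 0.1700
  C_32 = −[(0.55)(-0.20) − (-0.20)(-0.15)] = 0.1400
  C_33 = (0.55)(0.75) − (-0.10)(-0.15) = 0.3975
det(I−A) = Σ_j (I−A)_1j·C_1j = (0.55)(0.6325) + (-0.10)(0.1625) + (-0.20)(0.1350) = 0.304625
adj(I−A) = Cᵀ =
  [ 0.6325   0.1750   0.1700]
  [ 0.1625   0.5025   0.1400]
  [ 0.1350   0.2300   0.3975]
(I − A)⁻¹ = adj(I−A) / det(I−A) ≈
  [   2.0763     0.5745     0.5581]
  [   0.5334     1.6496     0.4596]
  [   0.4432     0.7550     1.3049]
The output multiplier for sector j is the column-j sum of the Leontief inverse (I − A)⁻¹ = adj(I−A) / det(I−A).
Column 3 of adj(I−A): (0.1700, 0.1400, 0.3975); det(I−A) = 0.304625.
m_3 = (0.1700 + 0.1400 + 0.3975) / 0.304625 = 0.7075 / 0.304625 ≈ 2.323.

m_3 = 2.323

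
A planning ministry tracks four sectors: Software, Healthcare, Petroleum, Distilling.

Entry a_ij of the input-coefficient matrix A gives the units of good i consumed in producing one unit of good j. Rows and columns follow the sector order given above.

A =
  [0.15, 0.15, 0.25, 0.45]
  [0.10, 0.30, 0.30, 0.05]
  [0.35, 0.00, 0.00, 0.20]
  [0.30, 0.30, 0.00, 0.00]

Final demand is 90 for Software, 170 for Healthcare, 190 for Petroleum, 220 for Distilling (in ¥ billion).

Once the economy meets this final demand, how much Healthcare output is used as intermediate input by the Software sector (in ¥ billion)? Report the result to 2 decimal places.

I − A =
  [   0.85    -0.15    -0.25    -0.45]
  [  -0.10     0.70    -0.30    -0.05]
  [  -0.35     0.00     1.00    -0.20]
  [  -0.30    -0.30     0.00     1.00]
Compute the cofactors C_ij = (−1)^(i+j)·(3×3 minor ij) of I−A; the adjugate is their transpose:
adj(I−A) = Cᵀ =
  [ 0.667000   0.300000   0.256750   0.366500]
  [ 0.238000   0.612500   0.243250   0.186375]
  [ 0.287750   0.159750   0.457000   0.228875]
  [ 0.271500   0.273750   0.150000   0.503000]
det(I−A) = Σ_j (I−A)_1j·C_1j = (0.85)(0.667000) + (-0.15)(0.238000) + (-0.25)(0.287750) + (-0.45)(0.271500) = 0.3371375
(I − A)⁻¹ = adj(I−A) / det(I−A) ≈
  [   1.9784     0.8898     0.7616     1.0871]
  [   0.7059     1.8168     0.7215     0.5528]
  [   0.8535     0.4738     1.3555     0.6789]
  [   0.8053     0.8120     0.4449     1.4920]
First solve x = (I − A)⁻¹ d = adj(I−A)·d / det(I−A); in particular x_S = (0.667000·90 + 0.300000·170 + 0.256750·190 + 0.366500·220) / 0.3371375 = 240.4425 / 0.3371375 ≈ 713.1882.
Intermediate flow from H to S: z_HS = a_HS · x_S = 0.10 × 240.4425 / 0.3371375 = 24.04425 / 0.3371375 ≈ 71.32.

z_HS = 71.32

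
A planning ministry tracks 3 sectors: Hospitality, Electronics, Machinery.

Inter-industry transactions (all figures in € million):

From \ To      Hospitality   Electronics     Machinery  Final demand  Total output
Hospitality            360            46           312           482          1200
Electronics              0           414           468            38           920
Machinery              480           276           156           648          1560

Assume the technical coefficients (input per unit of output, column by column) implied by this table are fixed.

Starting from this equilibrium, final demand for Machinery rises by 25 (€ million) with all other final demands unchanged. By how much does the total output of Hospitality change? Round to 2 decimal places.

Δx_H = 13.38

Technical coefficients a_ij = z_ij / X_j:
  a_HH = 360/1200 = 0.30, a_EH = 0/1200 = 0.00, a_MH = 480/1200 = 0.40
  a_HE = 46/920 = 0.05, a_EE = 414/920 = 0.45, a_ME = 276/920 = 0.30
  a_HM = 312/1560 = 0.20, a_EM = 468/1560 = 0.30, a_MM = 156/1560 = 0.10
I − A =
  [   0.70    -0.05    -0.20]
  [   0.00     0.55    -0.30]
  [  -0.40    -0.30     0.90]
Cofactors of I−A, C_ij = (−1)^(i+j)·(minor ij) (rows/columns in the sector order above):
  C_11 = (0.55)(0.90) − (-0.30)(-0.30) = 0.4050
  C_12 = −[(0.00)(0.90) − (-0.30)(-0.40)] = 0.1200
  C_13 = (0.00)(-0.30) − (0.55)(-0.40) = 0.2200
  C_21 = −[(-0.05)(0.90) − (-0.20)(-0.30)] = 0.1050
  C_22 = (0.70)(0.90) − (-0.20)(-0.40) = 0.5500
  C_23 = −[(0.70)(-0.30) − (-0.05)(-0.40)] = 0.2300
  C_31 = (-0.05)(-0.30) − (-0.20)(0.55) = 0.1250
  C_32 = −[(0.70)(-0.30) − (-0.20)(0.00)] = 0.2100
  C_33 = (0.70)(0.55) − (-0.05)(0.00) = 0.3850
det(I−A) = Σ_j (I−A)_1j·C_1j = (0.70)(0.4050) + (-0.05)(0.1200) + (-0.20)(0.2200) = 0.2335
adj(I−A) = Cᵀ =
  [ 0.4050   0.1050   0.1250]
  [ 0.1200   0.5500   0.2100]
  [ 0.2200   0.2300   0.3850]
(I − A)⁻¹ = adj(I−A) / det(I−A) ≈
  [   1.7345     0.4497     0.5353]
  [   0.5139     2.3555     0.8994]
  [   0.9422     0.9850     1.6488]
Δx = (I − A)⁻¹ Δd with Δd having +25 in the Machinery component and 0 elsewhere.
So Δx_H = L_HM · (+25), where L_HM = adj(I−A)_HM / det(I−A) = 0.1250 / 0.2335.
Δx_H = 0.1250 × (+25) / 0.2335 = 3.125 / 0.2335 ≈ 13.38.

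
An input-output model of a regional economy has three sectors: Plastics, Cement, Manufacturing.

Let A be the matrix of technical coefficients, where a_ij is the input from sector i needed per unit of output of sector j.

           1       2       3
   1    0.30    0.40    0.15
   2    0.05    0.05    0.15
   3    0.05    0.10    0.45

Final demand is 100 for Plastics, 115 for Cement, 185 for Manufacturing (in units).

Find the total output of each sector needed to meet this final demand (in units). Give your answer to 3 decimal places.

x_1 = 345.669, x_2 = 203.150, x_3 = 404.724

I − A =
  [   0.70    -0.40    -0.15]
  [  -0.05     0.95    -0.15]
  [  -0.05    -0.10     0.55]
Cofactors of I−A, C_ij = (−1)^(i+j)·(minor ij) (rows/columns in the sector order above):
  C_11 = (0.95)(0.55) − (-0.15)(-0.10) = 0.5075
  C_12 = −[(-0.05)(0.55) − (-0.15)(-0.05)] = 0.0350
  C_13 = (-0.05)(-0.10) − (0.95)(-0.05) = 0.0525
  C_21 = −[(-0.40)(0.55) − (-0.15)(-0.10)] = 0.2350
  C_22 = (0.70)(0.55) − (-0.15)(-0.05) = 0.3775
  C_23 = −[(0.70)(-0.10) − (-0.40)(-0.05)] = 0.0900
  C_31 = (-0.40)(-0.15) − (-0.15)(0.95) = 0.2025
  C_32 = −[(0.70)(-0.15) − (-0.15)(-0.05)] = 0.1125
  C_33 = (0.70)(0.95) − (-0.40)(-0.05) = 0.6450
det(I−A) = Σ_j (I−A)_1j·C_1j = (0.70)(0.5075) + (-0.40)(0.0350) + (-0.15)(0.0525) = 0.333375
adj(I−A) = Cᵀ =
  [ 0.5075   0.2350   0.2025]
  [ 0.0350   0.3775   0.1125]
  [ 0.0525   0.0900   0.6450]
(I − A)⁻¹ = adj(I−A) / det(I−A) ≈
  [   1.5223     0.7049     0.6074]
  [   0.1050     1.1324     0.3375]
  [   0.1575     0.2700     1.9348]
x = (I − A)⁻¹ d = adj(I−A)·d / det(I−A), with det(I−A) = 0.333375:
  x_1 = (0.5075·100 + 0.2350·115 + 0.2025·185) / 0.333375 = 115.2375 / 0.333375 ≈ 345.669
  x_2 = (0.0350·100 + 0.3775·115 + 0.1125·185) / 0.333375 = 67.725 / 0.333375 ≈ 203.150
  x_3 = (0.0525·100 + 0.0900·115 + 0.6450·185) / 0.333375 = 134.925 / 0.333375 ≈ 404.724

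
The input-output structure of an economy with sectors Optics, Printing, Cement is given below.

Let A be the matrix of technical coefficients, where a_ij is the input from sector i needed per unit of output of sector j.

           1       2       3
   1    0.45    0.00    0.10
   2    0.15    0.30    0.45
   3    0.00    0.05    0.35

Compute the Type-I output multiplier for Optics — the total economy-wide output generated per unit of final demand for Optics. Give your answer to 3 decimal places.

I − A =
  [   0.55     0.00    -0.10]
  [  -0.15     0.70    -0.45]
  [   0.00    -0.05     0.65]
Cofactors of I−A, C_ij = (−1)^(i+j)·(minor ij) (rows/columns in the sector order above):
  C_11 = (0.70)(0.65) − (-0.45)(-0.05) = 0.4325
  C_12 = −[(-0.15)(0.65) − (-0.45)(0.00)] = 0.0975
  C_13 = (-0.15)(-0.05) − (0.70)(0.00) = 0.0075
  C_21 = −[(0.00)(0.65) − (-0.10)(-0.05)] = 0.0050
  C_22 = (0.55)(0.65) − (-0.10)(0.00) = 0.3575
  C_23 = −[(0.55)(-0.05) − (0.00)(0.00)] = 0.0275
  C_31 = (0.00)(-0.45) − (-0.10)(0.70) = 0.0700
  C_32 = −[(0.55)(-0.45) − (-0.10)(-0.15)] = 0.2625
  C_33 = (0.55)(0.70) − (0.00)(-0.15) = 0.3850
det(I−A) = Σ_j (I−A)_1j·C_1j = (0.55)(0.4325) + (0.00)(0.0975) + (-0.10)(0.0075) = 0.237125
adj(I−A) = Cᵀ =
  [ 0.4325   0.0050   0.0700]
  [ 0.0975   0.3575   0.2625]
  [ 0.0075   0.0275   0.3850]
(I − A)⁻¹ = adj(I−A) / det(I−A) ≈
  [   1.8239     0.0211     0.2952]
  [   0.4112     1.5076     1.1070]
  [   0.0316     0.1160     1.6236]
The output multiplier for sector j is the column-j sum of the Leontief inverse (I − A)⁻¹ = adj(I−A) / det(I−A).
Column 1 of adj(I−A): (0.4325, 0.0975, 0.0075); det(I−A) = 0.237125.
m_1 = (0.4325 + 0.0975 + 0.0075) / 0.237125 = 0.5375 / 0.237125 ≈ 2.267.

m_1 = 2.267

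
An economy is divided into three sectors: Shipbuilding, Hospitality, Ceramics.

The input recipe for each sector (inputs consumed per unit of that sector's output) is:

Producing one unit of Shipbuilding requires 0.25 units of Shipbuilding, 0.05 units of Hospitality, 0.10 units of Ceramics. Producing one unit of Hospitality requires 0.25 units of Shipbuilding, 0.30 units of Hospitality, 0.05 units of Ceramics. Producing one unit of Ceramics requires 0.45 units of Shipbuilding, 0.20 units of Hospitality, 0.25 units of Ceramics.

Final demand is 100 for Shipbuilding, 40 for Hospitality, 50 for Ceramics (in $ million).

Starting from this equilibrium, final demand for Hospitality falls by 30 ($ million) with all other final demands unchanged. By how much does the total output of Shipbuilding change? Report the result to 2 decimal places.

I − A =
  [   0.75    -0.25    -0.45]
  [  -0.05     0.70    -0.20]
  [  -0.10    -0.05     0.75]
Cofactors of I−A, C_ij = (−1)^(i+j)·(minor ij) (rows/columns in the sector order above):
  C_11 = (0.70)(0.75) − (-0.20)(-0.05) = 0.5150
  C_12 = −[(-0.05)(0.75) − (-0.20)(-0.10)] = 0.0575
  C_13 = (-0.05)(-0.05) − (0.70)(-0.10) = 0.0725
  C_21 = −[(-0.25)(0.75) − (-0.45)(-0.05)] = 0.2100
  C_22 = (0.75)(0.75) − (-0.45)(-0.10) = 0.5175
  C_23 = −[(0.75)(-0.05) − (-0.25)(-0.10)] = 0.0625
  C_31 = (-0.25)(-0.20) − (-0.45)(0.70) = 0.3650
  C_32 = −[(0.75)(-0.20) − (-0.45)(-0.05)] = 0.1725
  C_33 = (0.75)(0.70) − (-0.25)(-0.05) = 0.5125
det(I−A) = Σ_j (I−A)_1j·C_1j = (0.75)(0.5150) + (-0.25)(0.0575) + (-0.45)(0.0725) = 0.33925
adj(I−A) = Cᵀ =
  [ 0.5150   0.2100   0.3650]
  [ 0.0575   0.5175   0.1725]
  [ 0.0725   0.0625   0.5125]
(I − A)⁻¹ = adj(I−A) / det(I−A) ≈
  [   1.5181     0.6190     1.0759]
  [   0.1695     1.5254     0.5085]
  [   0.2137     0.1842     1.5107]
Δx = (I − A)⁻¹ Δd with Δd having -30 in the Hospitality component and 0 elsewhere.
So Δx_1 = L_12 · (-30), where L_12 = adj(I−A)_12 / det(I−A) = 0.2100 / 0.33925.
Δx_1 = 0.2100 × (-30) / 0.33925 = -6.30 / 0.33925 ≈ -18.57.

Δx_1 = -18.57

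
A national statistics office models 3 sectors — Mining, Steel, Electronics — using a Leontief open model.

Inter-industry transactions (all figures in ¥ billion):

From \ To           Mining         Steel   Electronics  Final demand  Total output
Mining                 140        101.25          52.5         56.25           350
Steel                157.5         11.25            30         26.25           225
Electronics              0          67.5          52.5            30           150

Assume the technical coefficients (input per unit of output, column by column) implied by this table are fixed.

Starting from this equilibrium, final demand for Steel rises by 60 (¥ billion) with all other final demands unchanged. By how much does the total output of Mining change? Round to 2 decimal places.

Δx_M = 153.25

Technical coefficients a_ij = z_ij / X_j:
  a_MM = 140/350 = 0.40, a_SM = 157.5/350 = 0.45, a_EM = 0/350 = 0.00
  a_MS = 101.25/225 = 0.45, a_SS = 11.25/225 = 0.05, a_ES = 67.5/225 = 0.30
  a_ME = 52.5/150 = 0.35, a_SE = 30/150 = 0.20, a_EE = 52.5/150 = 0.35
I − A =
  [   0.60    -0.45    -0.35]
  [  -0.45     0.95    -0.20]
  [   0.00    -0.30     0.65]
Cofactors of I−A, C_ij = (−1)^(i+j)·(minor ij) (rows/columns in the sector order above):
  C_11 = (0.95)(0.65) − (-0.20)(-0.30) = 0.5575
  C_12 = −[(-0.45)(0.65) − (-0.20)(0.00)] = 0.2925
  C_13 = (-0.45)(-0.30) − (0.95)(0.00) = 0.1350
  C_21 = −[(-0.45)(0.65) − (-0.35)(-0.30)] = 0.3975
  C_22 = (0.60)(0.65) − (-0.35)(0.00) = 0.3900
  C_23 = −[(0.60)(-0.30) − (-0.45)(0.00)] = 0.1800
  C_31 = (-0.45)(-0.20) − (-0.35)(0.95) = 0.4225
  C_32 = −[(0.60)(-0.20) − (-0.35)(-0.45)] = 0.2775
  C_33 = (0.60)(0.95) − (-0.45)(-0.45) = 0.3675
det(I−A) = Σ_j (I−A)_1j·C_1j = (0.60)(0.5575) + (-0.45)(0.2925) + (-0.35)(0.1350) = 0.155625
adj(I−A) = Cᵀ =
  [ 0.5575   0.3975   0.4225]
  [ 0.2925   0.3900   0.2775]
  [ 0.1350   0.1800   0.3675]
(I − A)⁻¹ = adj(I−A) / det(I−A) ≈
  [   3.5823     2.5542     2.7149]
  [   1.8795     2.5060     1.7831]
  [   0.8675     1.1566     2.3614]
Δx = (I − A)⁻¹ Δd with Δd having +60 in the Steel component and 0 elsewhere.
So Δx_M = L_MS · (+60), where L_MS = adj(I−A)_MS / det(I−A) = 0.3975 / 0.155625.
Δx_M = 0.3975 × (+60) / 0.155625 = 23.85 / 0.155625 ≈ 153.25.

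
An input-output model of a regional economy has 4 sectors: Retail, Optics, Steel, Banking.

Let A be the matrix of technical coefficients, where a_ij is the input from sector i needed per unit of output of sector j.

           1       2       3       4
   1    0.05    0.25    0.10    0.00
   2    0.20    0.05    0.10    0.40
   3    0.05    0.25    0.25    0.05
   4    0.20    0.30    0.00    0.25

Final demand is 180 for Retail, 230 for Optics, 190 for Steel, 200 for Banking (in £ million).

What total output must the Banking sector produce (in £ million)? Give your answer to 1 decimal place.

I − A =
  [   0.95    -0.25    -0.10     0.00]
  [  -0.20     0.95    -0.10    -0.40]
  [  -0.05    -0.25     0.75    -0.05]
  [  -0.20    -0.30     0.00     0.75]
Compute the cofactors C_ij = (−1)^(i+j)·(3×3 minor ij) of I−A; the adjugate is their transpose:
adj(I−A) = Cᵀ =
  [ 0.424125   0.160875   0.078000   0.091000]
  [ 0.177250   0.529625   0.094250   0.288750]
  [ 0.099625   0.204250   0.505375   0.142625]
  [ 0.184000   0.254750   0.058500   0.604625]
det(I−A) = Σ_j (I−A)_1j·C_1j = (0.95)(0.424125) + (-0.25)(0.177250) + (-0.10)(0.099625) + (0.00)(0.184000) = 0.34864375
(I − A)⁻¹ = adj(I−A) / det(I−A) ≈
  [   1.2165     0.4614     0.2237     0.2610]
  [   0.5084     1.5191     0.2703     0.8282]
  [   0.2858     0.5858     1.4495     0.4091]
  [   0.5278     0.7307     0.1678     1.7342]
x = (I − A)⁻¹ d = adj(I−A)·d / det(I−A), with det(I−A) = 0.34864375:
  x_1 = (0.424125·180 + 0.160875·230 + 0.078000·190 + 0.091000·200) / 0.34864375 = 146.36375 / 0.34864375 ≈ 419.8
  x_2 = (0.177250·180 + 0.529625·230 + 0.094250·190 + 0.288750·200) / 0.34864375 = 229.37625 / 0.34864375 ≈ 657.9
  x_3 = (0.099625·180 + 0.204250·230 + 0.505375·190 + 0.142625·200) / 0.34864375 = 189.45625 / 0.34864375 ≈ 543.4
  x_4 = (0.184000·180 + 0.254750·230 + 0.058500·190 + 0.604625·200) / 0.34864375 = 223.7525 / 0.34864375 ≈ 641.8

x_4 = 641.8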